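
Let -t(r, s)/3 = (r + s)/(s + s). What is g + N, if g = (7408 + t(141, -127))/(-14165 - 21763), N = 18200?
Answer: 83043038363/4562856 ≈ 18200.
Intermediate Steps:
t(r, s) = -3*(r + s)/(2*s) (t(r, s) = -3*(r + s)/(s + s) = -3*(r + s)/(2*s))
g = -940837/4562856 (g = (7408 + (3/2)*(-1*141 - 1*(-127))/(-127))/(-14165 - 21763) = (7408 + (3/2)*(-1/127)*(-141 + 127))/(-35928) = (7408 + (3/2)*(-1/127)*(-14))*(-1/35928) = (7408 + 21/127)*(-1/35928) = (940837/127)*(-1/35928) = -940837/4562856 ≈ -0.20619)
g + N = -940837/4562856 + 18200 = 83043038363/4562856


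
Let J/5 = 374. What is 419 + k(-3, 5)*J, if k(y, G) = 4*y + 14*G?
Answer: 108879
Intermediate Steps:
J = 1870 (J = 5*374 = 1870)
419 + k(-3, 5)*J = 419 + (4*(-3) + 14*5)*1870 = 419 + (-12 + 70)*1870 = 419 + 58*1870 = 419 + 108460 = 108879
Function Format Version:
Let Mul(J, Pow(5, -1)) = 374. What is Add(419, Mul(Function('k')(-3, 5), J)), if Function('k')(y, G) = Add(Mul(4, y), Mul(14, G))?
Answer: 108879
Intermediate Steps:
J = 1870 (J = Mul(5, 374) = 1870)
Add(419, Mul(Function('k')(-3, 5), J)) = Add(419, Mul(Add(Mul(4, -3), Mul(14, 5)), 1870)) = Add(419, Mul(Add(-12, 70), 1870)) = Add(419, Mul(58, 1870)) = Add(419, 108460) = 108879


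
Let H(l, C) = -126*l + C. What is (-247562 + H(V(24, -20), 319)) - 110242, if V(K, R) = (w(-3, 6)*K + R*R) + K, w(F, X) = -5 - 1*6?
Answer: -377645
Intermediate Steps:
w(F, X) = -11 (w(F, X) = -5 - 6 = -11)
V(K, R) = R**2 - 10*K (V(K, R) = (-11*K + R*R) + K = (-11*K + R**2) + K = (R**2 - 11*K) + K = R**2 - 10*K)
H(l, C) = C - 126*l
(-247562 + H(V(24, -20), 319)) - 110242 = (-247562 + (319 - 126*((-20)**2 - 10*24))) - 110242 = (-247562 + (319 - 126*(400 - 240))) - 110242 = (-247562 + (319 - 126*160)) - 110242 = (-247562 + (319 - 20160)) - 110242 = (-247562 - 19841) - 110242 = -267403 - 110242 = -377645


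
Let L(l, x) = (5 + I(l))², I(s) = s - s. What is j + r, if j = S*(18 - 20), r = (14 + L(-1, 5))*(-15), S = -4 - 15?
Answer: -547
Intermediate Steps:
I(s) = 0
L(l, x) = 25 (L(l, x) = (5 + 0)² = 5² = 25)
S = -19
r = -585 (r = (14 + 25)*(-15) = 39*(-15) = -585)
j = 38 (j = -19*(18 - 20) = -19*(-2) = 38)
j + r = 38 - 585 = -547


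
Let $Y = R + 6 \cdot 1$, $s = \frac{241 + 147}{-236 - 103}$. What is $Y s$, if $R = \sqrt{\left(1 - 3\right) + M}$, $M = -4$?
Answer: $- \frac{776}{113} - \frac{388 i \sqrt{6}}{339} \approx -6.8673 - 2.8035 i$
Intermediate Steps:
$s = - \frac{388}{339}$ ($s = \frac{388}{-339} = 388 \left(- \frac{1}{339}\right) = - \frac{388}{339} \approx -1.1445$)
$R = i \sqrt{6}$ ($R = \sqrt{\left(1 - 3\right) - 4} = \sqrt{-2 - 4} = \sqrt{-6} = i \sqrt{6} \approx 2.4495 i$)
$Y = 6 + i \sqrt{6}$ ($Y = i \sqrt{6} + 6 \cdot 1 = i \sqrt{6} + 6 = 6 + i \sqrt{6} \approx 6.0 + 2.4495 i$)
$Y s = \left(6 + i \sqrt{6}\right) \left(- \frac{388}{339}\right) = - \frac{776}{113} - \frac{388 i \sqrt{6}}{339}$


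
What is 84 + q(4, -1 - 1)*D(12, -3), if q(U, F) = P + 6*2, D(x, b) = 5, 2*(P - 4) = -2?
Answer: 159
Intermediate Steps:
P = 3 (P = 4 + (½)*(-2) = 4 - 1 = 3)
q(U, F) = 15 (q(U, F) = 3 + 6*2 = 3 + 12 = 15)
84 + q(4, -1 - 1)*D(12, -3) = 84 + 15*5 = 84 + 75 = 159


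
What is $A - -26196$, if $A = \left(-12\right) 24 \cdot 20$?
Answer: $20436$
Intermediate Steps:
$A = -5760$ ($A = \left(-288\right) 20 = -5760$)
$A - -26196 = -5760 - -26196 = -5760 + 26196 = 20436$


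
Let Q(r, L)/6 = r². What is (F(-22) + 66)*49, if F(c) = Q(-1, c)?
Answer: 3528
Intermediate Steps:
Q(r, L) = 6*r²
F(c) = 6 (F(c) = 6*(-1)² = 6*1 = 6)
(F(-22) + 66)*49 = (6 + 66)*49 = 72*49 = 3528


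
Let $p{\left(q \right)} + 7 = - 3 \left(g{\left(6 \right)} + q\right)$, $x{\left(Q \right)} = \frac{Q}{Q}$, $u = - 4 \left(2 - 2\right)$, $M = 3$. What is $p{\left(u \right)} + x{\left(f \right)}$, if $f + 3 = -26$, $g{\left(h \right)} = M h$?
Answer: $-60$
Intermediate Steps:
$g{\left(h \right)} = 3 h$
$f = -29$ ($f = -3 - 26 = -29$)
$u = 0$ ($u = \left(-4\right) 0 = 0$)
$x{\left(Q \right)} = 1$
$p{\left(q \right)} = -61 - 3 q$ ($p{\left(q \right)} = -7 - 3 \left(3 \cdot 6 + q\right) = -7 - 3 \left(18 + q\right) = -7 - \left(54 + 3 q\right) = -61 - 3 q$)
$p{\left(u \right)} + x{\left(f \right)} = \left(-61 - 0\right) + 1 = \left(-61 + 0\right) + 1 = -61 + 1 = -60$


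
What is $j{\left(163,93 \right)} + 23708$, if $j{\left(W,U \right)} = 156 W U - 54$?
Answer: $2388458$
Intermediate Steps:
$j{\left(W,U \right)} = -54 + 156 U W$ ($j{\left(W,U \right)} = 156 U W - 54 = -54 + 156 U W$)
$j{\left(163,93 \right)} + 23708 = \left(-54 + 156 \cdot 93 \cdot 163\right) + 23708 = \left(-54 + 2364804\right) + 23708 = 2364750 + 23708 = 2388458$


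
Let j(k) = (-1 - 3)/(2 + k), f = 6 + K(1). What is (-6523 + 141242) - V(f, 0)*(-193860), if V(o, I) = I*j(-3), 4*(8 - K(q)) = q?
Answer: 134719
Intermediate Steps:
K(q) = 8 - q/4
f = 55/4 (f = 6 + (8 - 1/4*1) = 6 + (8 - 1/4) = 6 + 31/4 = 55/4 ≈ 13.750)
j(k) = -4/(2 + k)
V(o, I) = 4*I (V(o, I) = I*(-4/(2 - 3)) = I*(-4/(-1)) = I*(-4*(-1)) = I*4 = 4*I)
(-6523 + 141242) - V(f, 0)*(-193860) = (-6523 + 141242) - 4*0*(-193860) = 134719 - 0*(-193860) = 134719 - 1*0 = 134719 + 0 = 134719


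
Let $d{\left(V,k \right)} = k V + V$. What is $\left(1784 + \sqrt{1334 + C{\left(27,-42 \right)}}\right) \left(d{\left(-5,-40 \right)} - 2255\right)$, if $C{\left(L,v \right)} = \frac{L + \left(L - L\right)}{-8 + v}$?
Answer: $-3675040 - 206 \sqrt{133346} \approx -3.7503 \cdot 10^{6}$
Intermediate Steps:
$C{\left(L,v \right)} = \frac{L}{-8 + v}$ ($C{\left(L,v \right)} = \frac{L + 0}{-8 + v} = \frac{L}{-8 + v}$)
$d{\left(V,k \right)} = V + V k$ ($d{\left(V,k \right)} = V k + V = V + V k$)
$\left(1784 + \sqrt{1334 + C{\left(27,-42 \right)}}\right) \left(d{\left(-5,-40 \right)} - 2255\right) = \left(1784 + \sqrt{1334 + \frac{27}{-8 - 42}}\right) \left(- 5 \left(1 - 40\right) - 2255\right) = \left(1784 + \sqrt{1334 + \frac{27}{-50}}\right) \left(\left(-5\right) \left(-39\right) - 2255\right) = \left(1784 + \sqrt{1334 + 27 \left(- \frac{1}{50}\right)}\right) \left(195 - 2255\right) = \left(1784 + \sqrt{1334 - \frac{27}{50}}\right) \left(-2060\right) = \left(1784 + \sqrt{\frac{66673}{50}}\right) \left(-2060\right) = \left(1784 + \frac{\sqrt{133346}}{10}\right) \left(-2060\right) = -3675040 - 206 \sqrt{133346}$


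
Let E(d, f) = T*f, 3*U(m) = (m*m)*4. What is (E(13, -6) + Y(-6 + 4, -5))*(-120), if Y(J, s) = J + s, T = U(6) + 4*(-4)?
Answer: 23880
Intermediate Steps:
U(m) = 4*m²/3 (U(m) = ((m*m)*4)/3 = (m²*4)/3 = (4*m²)/3 = 4*m²/3)
T = 32 (T = (4/3)*6² + 4*(-4) = (4/3)*36 - 16 = 48 - 16 = 32)
E(d, f) = 32*f
(E(13, -6) + Y(-6 + 4, -5))*(-120) = (32*(-6) + ((-6 + 4) - 5))*(-120) = (-192 + (-2 - 5))*(-120) = (-192 - 7)*(-120) = -199*(-120) = 23880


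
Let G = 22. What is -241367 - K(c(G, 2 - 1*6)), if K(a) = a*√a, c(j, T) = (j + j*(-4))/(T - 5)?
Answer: -241367 - 22*√66/9 ≈ -2.4139e+5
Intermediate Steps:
c(j, T) = -3*j/(-5 + T) (c(j, T) = (j - 4*j)/(-5 + T) = (-3*j)/(-5 + T) = -3*j/(-5 + T))
K(a) = a^(3/2)
-241367 - K(c(G, 2 - 1*6)) = -241367 - (-3*22/(-5 + (2 - 1*6)))^(3/2) = -241367 - (-3*22/(-5 + (2 - 6)))^(3/2) = -241367 - (-3*22/(-5 - 4))^(3/2) = -241367 - (-3*22/(-9))^(3/2) = -241367 - (-3*22*(-⅑))^(3/2) = -241367 - (22/3)^(3/2) = -241367 - 22*√66/9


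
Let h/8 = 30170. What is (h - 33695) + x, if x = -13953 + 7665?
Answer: 201377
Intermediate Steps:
x = -6288
h = 241360 (h = 8*30170 = 241360)
(h - 33695) + x = (241360 - 33695) - 6288 = 207665 - 6288 = 201377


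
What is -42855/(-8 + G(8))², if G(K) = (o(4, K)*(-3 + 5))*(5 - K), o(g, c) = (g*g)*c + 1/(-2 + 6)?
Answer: -34284/483605 ≈ -0.070893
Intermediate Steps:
o(g, c) = ¼ + c*g² (o(g, c) = g²*c + 1/4 = c*g² + ¼ = ¼ + c*g²)
G(K) = (½ + 32*K)*(5 - K) (G(K) = ((¼ + K*4²)*(-3 + 5))*(5 - K) = ((¼ + K*16)*2)*(5 - K) = ((¼ + 16*K)*2)*(5 - K) = (½ + 32*K)*(5 - K))
-42855/(-8 + G(8))² = -42855/(-8 - (1 + 64*8)*(-5 + 8)/2)² = -42855/(-8 - ½*(1 + 512)*3)² = -42855/(-8 - ½*513*3)² = -42855/(-8 - 1539/2)² = -42855/((-1555/2)²) = -42855/2418025/4 = -42855*4/2418025 = -34284/483605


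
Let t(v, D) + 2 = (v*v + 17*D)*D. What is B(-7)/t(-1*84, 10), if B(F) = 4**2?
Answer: 8/36129 ≈ 0.00022143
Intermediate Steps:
t(v, D) = -2 + D*(v**2 + 17*D) (t(v, D) = -2 + (v*v + 17*D)*D = -2 + (v**2 + 17*D)*D = -2 + D*(v**2 + 17*D))
B(F) = 16
B(-7)/t(-1*84, 10) = 16/(-2 + 17*10**2 + 10*(-1*84)**2) = 16/(-2 + 17*100 + 10*(-84)**2) = 16/(-2 + 1700 + 10*7056) = 16/(-2 + 1700 + 70560) = 16/72258 = 16*(1/72258) = 8/36129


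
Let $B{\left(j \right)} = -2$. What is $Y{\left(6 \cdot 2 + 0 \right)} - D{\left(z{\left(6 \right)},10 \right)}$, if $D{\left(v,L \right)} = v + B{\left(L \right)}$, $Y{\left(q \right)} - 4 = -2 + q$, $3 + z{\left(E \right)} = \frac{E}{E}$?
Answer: $18$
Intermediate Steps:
$z{\left(E \right)} = -2$ ($z{\left(E \right)} = -3 + \frac{E}{E} = -3 + 1 = -2$)
$Y{\left(q \right)} = 2 + q$ ($Y{\left(q \right)} = 4 + \left(-2 + q\right) = 2 + q$)
$D{\left(v,L \right)} = -2 + v$ ($D{\left(v,L \right)} = v - 2 = -2 + v$)
$Y{\left(6 \cdot 2 + 0 \right)} - D{\left(z{\left(6 \right)},10 \right)} = \left(2 + \left(6 \cdot 2 + 0\right)\right) - \left(-2 - 2\right) = \left(2 + \left(12 + 0\right)\right) - -4 = \left(2 + 12\right) + 4 = 14 + 4 = 18$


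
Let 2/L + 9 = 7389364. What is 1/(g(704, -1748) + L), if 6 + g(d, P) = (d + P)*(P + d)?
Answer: 7389355/8053879695152 ≈ 9.1749e-7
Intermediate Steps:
g(d, P) = -6 + (P + d)² (g(d, P) = -6 + (d + P)*(P + d) = -6 + (P + d)*(P + d) = -6 + (P + d)²)
L = 2/7389355 (L = 2/(-9 + 7389364) = 2/7389355 ≈ 2.7066e-7)
1/(g(704, -1748) + L) = 1/((-6 + (-1748 + 704)²) + 2/7389355) = 1/((-6 + (-1044)²) + 2/7389355) = 1/((-6 + 1089936) + 2/7389355) = 1/(1089930 + 2/7389355) = 1/(8053879695152/7389355) = 7389355/8053879695152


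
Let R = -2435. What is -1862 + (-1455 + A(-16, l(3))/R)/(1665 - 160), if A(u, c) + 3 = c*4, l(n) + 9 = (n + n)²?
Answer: -1365433576/732935 ≈ -1863.0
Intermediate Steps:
l(n) = -9 + 4*n² (l(n) = -9 + (n + n)² = -9 + (2*n)² = -9 + 4*n²)
A(u, c) = -3 + 4*c (A(u, c) = -3 + c*4 = -3 + 4*c)
-1862 + (-1455 + A(-16, l(3))/R)/(1665 - 160) = -1862 + (-1455 + (-3 + 4*(-9 + 4*3²))/(-2435))/(1665 - 160) = -1862 + (-1455 + (-3 + 4*(-9 + 4*9))*(-1/2435))/1505 = -1862 + (-1455 + (-3 + 4*(-9 + 36))*(-1/2435))*(1/1505) = -1862 + (-1455 + (-3 + 4*27)*(-1/2435))*(1/1505) = -1862 + (-1455 + (-3 + 108)*(-1/2435))*(1/1505) = -1862 + (-1455 + 105*(-1/2435))*(1/1505) = -1862 + (-1455 - 21/487)*(1/1505) = -1862 - 708606/487*1/1505 = -1862 - 708606/732935 = -1365433576/732935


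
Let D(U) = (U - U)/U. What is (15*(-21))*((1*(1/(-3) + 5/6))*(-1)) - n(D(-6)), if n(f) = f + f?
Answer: 315/2 ≈ 157.50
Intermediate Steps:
D(U) = 0 (D(U) = 0/U = 0)
n(f) = 2*f
(15*(-21))*((1*(1/(-3) + 5/6))*(-1)) - n(D(-6)) = (15*(-21))*((1*(1/(-3) + 5/6))*(-1)) - 2*0 = -315*1*(1*(-1/3) + 5*(1/6))*(-1) - 1*0 = -315*1*(-1/3 + 5/6)*(-1) + 0 = -315*1*(1/2)*(-1) + 0 = -315*(-1)/2 + 0 = -315*(-1/2) + 0 = 315/2 + 0 = 315/2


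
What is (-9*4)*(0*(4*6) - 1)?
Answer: 36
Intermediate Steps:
(-9*4)*(0*(4*6) - 1) = -36*(0*24 - 1) = -36*(0 - 1) = -36*(-1) = 36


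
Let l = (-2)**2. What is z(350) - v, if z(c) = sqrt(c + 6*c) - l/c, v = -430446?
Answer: 75328048/175 + 35*sqrt(2) ≈ 4.3050e+5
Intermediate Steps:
l = 4
z(c) = -4/c + sqrt(7)*sqrt(c) (z(c) = sqrt(c + 6*c) - 4/c = sqrt(7*c) - 4/c = sqrt(7)*sqrt(c) - 4/c = -4/c + sqrt(7)*sqrt(c))
z(350) - v = (-4 + sqrt(7)*350**(3/2))/350 - 1*(-430446) = (-4 + sqrt(7)*(1750*sqrt(14)))/350 + 430446 = (-4 + 12250*sqrt(2))/350 + 430446 = (-2/175 + 35*sqrt(2)) + 430446 = 75328048/175 + 35*sqrt(2)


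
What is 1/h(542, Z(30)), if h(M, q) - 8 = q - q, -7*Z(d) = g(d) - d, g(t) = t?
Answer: ⅛ ≈ 0.12500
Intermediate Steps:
Z(d) = 0 (Z(d) = -(d - d)/7 = -⅐*0 = 0)
h(M, q) = 8 (h(M, q) = 8 + (q - q) = 8 + 0 = 8)
1/h(542, Z(30)) = 1/8 = ⅛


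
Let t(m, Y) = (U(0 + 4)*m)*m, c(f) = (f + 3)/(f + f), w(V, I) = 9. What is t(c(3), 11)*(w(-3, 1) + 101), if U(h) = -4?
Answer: -440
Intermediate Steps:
c(f) = (3 + f)/(2*f) (c(f) = (3 + f)/((2*f)) = (3 + f)*(1/(2*f)) = (3 + f)/(2*f))
t(m, Y) = -4*m**2 (t(m, Y) = (-4*m)*m = -4*m**2)
t(c(3), 11)*(w(-3, 1) + 101) = (-4*(3 + 3)**2/36)*(9 + 101) = -4*1**2*110 = -4*1*110 = -4*110 = -440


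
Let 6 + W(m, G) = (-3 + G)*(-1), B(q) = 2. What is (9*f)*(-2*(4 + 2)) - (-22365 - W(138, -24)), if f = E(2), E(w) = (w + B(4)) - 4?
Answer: 22386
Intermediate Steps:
W(m, G) = -3 - G (W(m, G) = -6 + (-3 + G)*(-1) = -6 + (3 - G) = -3 - G)
E(w) = -2 + w (E(w) = (w + 2) - 4 = (2 + w) - 4 = -2 + w)
f = 0 (f = -2 + 2 = 0)
(9*f)*(-2*(4 + 2)) - (-22365 - W(138, -24)) = (9*0)*(-2*(4 + 2)) - (-22365 - (-3 - 1*(-24))) = 0*(-2*6) - (-22365 - (-3 + 24)) = 0*(-12) - (-22365 - 1*21) = 0 - (-22365 - 21) = 0 - 1*(-22386) = 0 + 22386 = 22386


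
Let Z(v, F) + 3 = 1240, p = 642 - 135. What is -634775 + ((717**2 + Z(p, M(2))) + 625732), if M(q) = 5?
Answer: 506283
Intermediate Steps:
p = 507
Z(v, F) = 1237 (Z(v, F) = -3 + 1240 = 1237)
-634775 + ((717**2 + Z(p, M(2))) + 625732) = -634775 + ((717**2 + 1237) + 625732) = -634775 + ((514089 + 1237) + 625732) = -634775 + (515326 + 625732) = -634775 + 1141058 = 506283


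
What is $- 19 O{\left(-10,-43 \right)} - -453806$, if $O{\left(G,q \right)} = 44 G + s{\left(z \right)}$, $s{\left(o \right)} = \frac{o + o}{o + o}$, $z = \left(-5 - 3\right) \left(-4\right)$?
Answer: $462147$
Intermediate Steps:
$z = 32$ ($z = \left(-8\right) \left(-4\right) = 32$)
$s{\left(o \right)} = 1$ ($s{\left(o \right)} = \frac{2 o}{2 o} = 2 o \frac{1}{2 o} = 1$)
$O{\left(G,q \right)} = 1 + 44 G$ ($O{\left(G,q \right)} = 44 G + 1 = 1 + 44 G$)
$- 19 O{\left(-10,-43 \right)} - -453806 = - 19 \left(1 + 44 \left(-10\right)\right) - -453806 = - 19 \left(1 - 440\right) + 453806 = \left(-19\right) \left(-439\right) + 453806 = 8341 + 453806 = 462147$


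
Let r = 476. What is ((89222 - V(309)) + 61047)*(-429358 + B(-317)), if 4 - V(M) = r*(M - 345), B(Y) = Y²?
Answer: -43782001101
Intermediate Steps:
V(M) = 164224 - 476*M (V(M) = 4 - 476*(M - 345) = 4 - 476*(-345 + M) = 4 - (-164220 + 476*M) = 4 + (164220 - 476*M) = 164224 - 476*M)
((89222 - V(309)) + 61047)*(-429358 + B(-317)) = ((89222 - (164224 - 476*309)) + 61047)*(-429358 + (-317)²) = ((89222 - (164224 - 147084)) + 61047)*(-429358 + 100489) = ((89222 - 1*17140) + 61047)*(-328869) = ((89222 - 17140) + 61047)*(-328869) = (72082 + 61047)*(-328869) = 133129*(-328869) = -43782001101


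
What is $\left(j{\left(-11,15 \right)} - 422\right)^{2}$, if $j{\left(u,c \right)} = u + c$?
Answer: $174724$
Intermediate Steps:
$j{\left(u,c \right)} = c + u$
$\left(j{\left(-11,15 \right)} - 422\right)^{2} = \left(\left(15 - 11\right) - 422\right)^{2} = \left(4 - 422\right)^{2} = \left(-418\right)^{2} = 174724$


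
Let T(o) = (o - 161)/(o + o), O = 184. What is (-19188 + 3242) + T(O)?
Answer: -255135/16 ≈ -15946.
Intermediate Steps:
T(o) = (-161 + o)/(2*o) (T(o) = (-161 + o)/((2*o)) = (-161 + o)*(1/(2*o)) = (-161 + o)/(2*o))
(-19188 + 3242) + T(O) = (-19188 + 3242) + (½)*(-161 + 184)/184 = -15946 + (½)*(1/184)*23 = -15946 + 1/16 = -255135/16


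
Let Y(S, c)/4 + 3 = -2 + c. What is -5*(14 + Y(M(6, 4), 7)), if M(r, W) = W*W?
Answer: -110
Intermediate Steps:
M(r, W) = W**2
Y(S, c) = -20 + 4*c (Y(S, c) = -12 + 4*(-2 + c) = -12 + (-8 + 4*c) = -20 + 4*c)
-5*(14 + Y(M(6, 4), 7)) = -5*(14 + (-20 + 4*7)) = -5*(14 + (-20 + 28)) = -5*(14 + 8) = -5*22 = -110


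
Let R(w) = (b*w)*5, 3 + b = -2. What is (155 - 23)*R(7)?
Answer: -23100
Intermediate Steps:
b = -5 (b = -3 - 2 = -5)
R(w) = -25*w (R(w) = -5*w*5 = -25*w)
(155 - 23)*R(7) = (155 - 23)*(-25*7) = 132*(-175) = -23100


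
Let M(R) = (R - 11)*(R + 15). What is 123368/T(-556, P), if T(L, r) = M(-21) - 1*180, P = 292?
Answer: 30842/3 ≈ 10281.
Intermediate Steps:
M(R) = (-11 + R)*(15 + R)
T(L, r) = 12 (T(L, r) = (-165 + (-21)**2 + 4*(-21)) - 1*180 = (-165 + 441 - 84) - 180 = 192 - 180 = 12)
123368/T(-556, P) = 123368/12 = 123368*(1/12) = 30842/3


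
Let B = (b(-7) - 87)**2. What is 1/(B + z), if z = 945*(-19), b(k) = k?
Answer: -1/9119 ≈ -0.00010966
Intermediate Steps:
z = -17955
B = 8836 (B = (-7 - 87)**2 = (-94)**2 = 8836)
1/(B + z) = 1/(8836 - 17955) = 1/(-9119) = -1/9119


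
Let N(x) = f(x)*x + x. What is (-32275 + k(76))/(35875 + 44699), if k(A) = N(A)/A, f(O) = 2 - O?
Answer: -16174/40287 ≈ -0.40147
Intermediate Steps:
N(x) = x + x*(2 - x) (N(x) = (2 - x)*x + x = x*(2 - x) + x = x + x*(2 - x))
k(A) = 3 - A (k(A) = (A*(3 - A))/A = 3 - A)
(-32275 + k(76))/(35875 + 44699) = (-32275 + (3 - 1*76))/(35875 + 44699) = (-32275 + (3 - 76))/80574 = (-32275 - 73)*(1/80574) = -32348*1/80574 = -16174/40287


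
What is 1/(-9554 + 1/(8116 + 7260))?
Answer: -15376/146902303 ≈ -0.00010467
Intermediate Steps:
1/(-9554 + 1/(8116 + 7260)) = 1/(-9554 + 1/15376) = 1/(-146902303/15376) = -15376/146902303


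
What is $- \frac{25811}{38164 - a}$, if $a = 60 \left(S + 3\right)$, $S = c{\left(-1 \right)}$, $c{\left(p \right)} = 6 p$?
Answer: $- \frac{25811}{38344} \approx -0.67314$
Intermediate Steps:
$S = -6$ ($S = 6 \left(-1\right) = -6$)
$a = -180$ ($a = 60 \left(-6 + 3\right) = 60 \left(-3\right) = -180$)
$- \frac{25811}{38164 - a} = - \frac{25811}{38164 - -180} = - \frac{25811}{38164 + 180} = - \frac{25811}{38344}$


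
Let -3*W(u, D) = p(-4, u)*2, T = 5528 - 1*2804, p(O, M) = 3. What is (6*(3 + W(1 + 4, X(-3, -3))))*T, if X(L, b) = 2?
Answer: 16344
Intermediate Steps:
T = 2724 (T = 5528 - 2804 = 2724)
W(u, D) = -2
(6*(3 + W(1 + 4, X(-3, -3))))*T = (6*(3 - 2))*2724 = (6*1)*2724 = 6*2724 = 16344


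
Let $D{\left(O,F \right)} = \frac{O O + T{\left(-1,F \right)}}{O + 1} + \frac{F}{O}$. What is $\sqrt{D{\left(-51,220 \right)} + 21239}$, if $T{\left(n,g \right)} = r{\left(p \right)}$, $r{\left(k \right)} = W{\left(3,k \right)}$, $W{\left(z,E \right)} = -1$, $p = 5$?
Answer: $\frac{\sqrt{55096167}}{51} \approx 145.54$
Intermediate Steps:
$r{\left(k \right)} = -1$
$T{\left(n,g \right)} = -1$
$D{\left(O,F \right)} = \frac{F}{O} + \frac{-1 + O^{2}}{1 + O}$ ($D{\left(O,F \right)} = \frac{O O - 1}{O + 1} + \frac{F}{O} = \frac{O^{2} - 1}{1 + O} + \frac{F}{O} = \frac{-1 + O^{2}}{1 + O} + \frac{F}{O} = \frac{F}{O} + \frac{-1 + O^{2}}{1 + O}$)
$\sqrt{D{\left(-51,220 \right)} + 21239} = \sqrt{\left(-1 - 51 + \frac{220}{-51}\right) + 21239} = \sqrt{\left(-1 - 51 + 220 \left(- \frac{1}{51}\right)\right) + 21239} = \sqrt{\left(-1 - 51 - \frac{220}{51}\right) + 21239} = \sqrt{- \frac{2872}{51} + 21239} = \sqrt{\frac{1080317}{51}} = \frac{\sqrt{55096167}}{51}$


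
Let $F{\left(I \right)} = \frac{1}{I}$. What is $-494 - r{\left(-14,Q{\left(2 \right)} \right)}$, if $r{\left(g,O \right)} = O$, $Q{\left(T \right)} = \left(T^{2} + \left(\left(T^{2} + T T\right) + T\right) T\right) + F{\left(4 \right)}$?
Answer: $- \frac{2073}{4} \approx -518.25$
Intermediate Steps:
$Q{\left(T \right)} = \frac{1}{4} + T^{2} + T \left(T + 2 T^{2}\right)$ ($Q{\left(T \right)} = \left(T^{2} + \left(\left(T^{2} + T T\right) + T\right) T\right) + \frac{1}{4} = \left(T^{2} + \left(\left(T^{2} + T^{2}\right) + T\right) T\right) + \frac{1}{4} = \left(T^{2} + \left(2 T^{2} + T\right) T\right) + \frac{1}{4} = \left(T^{2} + \left(T + 2 T^{2}\right) T\right) + \frac{1}{4} = \left(T^{2} + T \left(T + 2 T^{2}\right)\right) + \frac{1}{4} = \frac{1}{4} + T^{2} + T \left(T + 2 T^{2}\right)$)
$-494 - r{\left(-14,Q{\left(2 \right)} \right)} = -494 - \left(\frac{1}{4} + 2 \cdot 2^{2} + 2 \cdot 2^{3}\right) = -494 - \left(\frac{1}{4} + 2 \cdot 4 + 2 \cdot 8\right) = -494 - \left(\frac{1}{4} + 8 + 16\right) = -494 - \frac{97}{4} = - \frac{2073}{4}$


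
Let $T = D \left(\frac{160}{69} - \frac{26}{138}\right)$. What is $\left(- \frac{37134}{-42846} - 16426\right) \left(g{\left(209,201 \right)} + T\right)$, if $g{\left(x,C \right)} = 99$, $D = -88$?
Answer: $\frac{6451053235}{4439} \approx 1.4533 \cdot 10^{6}$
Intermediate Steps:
$T = - \frac{4312}{23}$ ($T = - 88 \left(\frac{160}{69} - \frac{26}{138}\right) = - 88 \left(160 \cdot \frac{1}{69} - \frac{13}{69}\right) = - 88 \left(\frac{160}{69} - \frac{13}{69}\right) = \left(-88\right) \frac{49}{23} = - \frac{4312}{23} \approx -187.48$)
$\left(- \frac{37134}{-42846} - 16426\right) \left(g{\left(209,201 \right)} + T\right) = \left(- \frac{37134}{-42846} - 16426\right) \left(99 - \frac{4312}{23}\right) = \left(\left(-37134\right) \left(- \frac{1}{42846}\right) - 16426\right) \left(- \frac{2035}{23}\right) = \left(\frac{6189}{7141} - 16426\right) \left(- \frac{2035}{23}\right) = \left(- \frac{117291877}{7141}\right) \left(- \frac{2035}{23}\right) = \frac{6451053235}{4439}$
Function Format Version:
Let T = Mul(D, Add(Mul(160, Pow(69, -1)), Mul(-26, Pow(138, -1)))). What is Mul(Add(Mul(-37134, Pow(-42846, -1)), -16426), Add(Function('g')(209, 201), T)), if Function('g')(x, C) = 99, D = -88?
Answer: Rational(6451053235, 4439) ≈ 1.4533e+6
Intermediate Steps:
T = Rational(-4312, 23) (T = Mul(-88, Add(Mul(160, Pow(69, -1)), Mul(-26, Pow(138, -1)))) = Mul(-88, Add(Mul(160, Rational(1, 69)), Mul(-26, Rational(1, 138)))) = Mul(-88, Add(Rational(160, 69), Rational(-13, 69))) = Mul(-88, Rational(49, 23)) = Rational(-4312, 23) ≈ -187.48)
Mul(Add(Mul(-37134, Pow(-42846, -1)), -16426), Add(Function('g')(209, 201), T)) = Mul(Add(Mul(-37134, Pow(-42846, -1)), -16426), Add(99, Rational(-4312, 23))) = Mul(Add(Mul(-37134, Rational(-1, 42846)), -16426), Rational(-2035, 23)) = Mul(Add(Rational(6189, 7141), -16426), Rational(-2035, 23)) = Mul(Rational(-117291877, 7141), Rational(-2035, 23)) = Rational(6451053235, 4439)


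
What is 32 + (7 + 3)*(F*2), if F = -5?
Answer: -68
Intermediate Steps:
32 + (7 + 3)*(F*2) = 32 + (7 + 3)*(-5*2) = 32 + 10*(-10) = 32 - 100 = -68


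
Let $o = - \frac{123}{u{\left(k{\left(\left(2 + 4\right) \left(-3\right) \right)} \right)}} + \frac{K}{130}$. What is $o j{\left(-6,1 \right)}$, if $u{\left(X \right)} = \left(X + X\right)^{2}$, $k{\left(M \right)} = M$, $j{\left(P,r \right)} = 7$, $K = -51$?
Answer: $- \frac{95767}{28080} \approx -3.4105$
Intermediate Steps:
$u{\left(X \right)} = 4 X^{2}$ ($u{\left(X \right)} = \left(2 X\right)^{2} = 4 X^{2}$)
$o = - \frac{13681}{28080}$ ($o = - \frac{123}{4 \left(\left(2 + 4\right) \left(-3\right)\right)^{2}} - \frac{51}{130} = - \frac{123}{4 \left(6 \left(-3\right)\right)^{2}} - \frac{51}{130} = - \frac{123}{4 \left(-18\right)^{2}} - \frac{51}{130} = - \frac{123}{4 \cdot 324} - \frac{51}{130} = - \frac{123}{1296} - \frac{51}{130} = \left(-123\right) \frac{1}{1296} - \frac{51}{130} = - \frac{41}{432} - \frac{51}{130} = - \frac{13681}{28080} \approx -0.48722$)
$o j{\left(-6,1 \right)} = \left(- \frac{13681}{28080}\right) 7 = - \frac{95767}{28080}$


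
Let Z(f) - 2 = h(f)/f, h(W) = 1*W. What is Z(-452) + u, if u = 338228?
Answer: 338231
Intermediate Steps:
h(W) = W
Z(f) = 3 (Z(f) = 2 + f/f = 2 + 1 = 3)
Z(-452) + u = 3 + 338228 = 338231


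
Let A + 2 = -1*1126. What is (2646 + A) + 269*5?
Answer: 2863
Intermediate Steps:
A = -1128 (A = -2 - 1*1126 = -2 - 1126 = -1128)
(2646 + A) + 269*5 = (2646 - 1128) + 269*5 = 1518 + 1345 = 2863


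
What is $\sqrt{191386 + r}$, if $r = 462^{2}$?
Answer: $\sqrt{404830} \approx 636.26$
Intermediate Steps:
$r = 213444$
$\sqrt{191386 + r} = \sqrt{191386 + 213444} = \sqrt{404830}$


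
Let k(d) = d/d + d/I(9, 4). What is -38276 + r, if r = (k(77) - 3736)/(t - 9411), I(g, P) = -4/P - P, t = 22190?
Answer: -2445663772/63895 ≈ -38276.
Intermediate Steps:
I(g, P) = -P - 4/P
k(d) = 1 - d/5 (k(d) = d/d + d/(-1*4 - 4/4) = 1 + d/(-4 - 4*¼) = 1 + d/(-4 - 1) = 1 + d/(-5) = 1 + d*(-⅕) = 1 - d/5)
r = -18752/63895 (r = ((1 - ⅕*77) - 3736)/(22190 - 9411) = ((1 - 77/5) - 3736)/12779 = (-72/5 - 3736)*(1/12779) = -18752/5*1/12779 = -18752/63895 ≈ -0.29348)
-38276 + r = -38276 - 18752/63895 = -2445663772/63895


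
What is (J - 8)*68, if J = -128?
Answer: -9248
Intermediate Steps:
(J - 8)*68 = (-128 - 8)*68 = -136*68 = -9248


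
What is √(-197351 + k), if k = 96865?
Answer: I*√100486 ≈ 317.0*I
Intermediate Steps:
√(-197351 + k) = √(-197351 + 96865) = √(-100486) = I*√100486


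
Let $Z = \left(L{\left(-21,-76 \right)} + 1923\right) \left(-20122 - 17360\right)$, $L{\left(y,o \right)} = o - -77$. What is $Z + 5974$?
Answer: $-72109394$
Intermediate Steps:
$L{\left(y,o \right)} = 77 + o$ ($L{\left(y,o \right)} = o + 77 = 77 + o$)
$Z = -72115368$ ($Z = \left(\left(77 - 76\right) + 1923\right) \left(-20122 - 17360\right) = \left(1 + 1923\right) \left(-37482\right) = 1924 \left(-37482\right) = -72115368$)
$Z + 5974 = -72115368 + 5974 = -72109394$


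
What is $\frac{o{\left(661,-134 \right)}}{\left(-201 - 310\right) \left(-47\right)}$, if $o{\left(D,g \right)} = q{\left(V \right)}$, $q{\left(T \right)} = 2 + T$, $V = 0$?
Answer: $\frac{2}{24017} \approx 8.3274 \cdot 10^{-5}$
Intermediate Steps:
$o{\left(D,g \right)} = 2$ ($o{\left(D,g \right)} = 2 + 0 = 2$)
$\frac{o{\left(661,-134 \right)}}{\left(-201 - 310\right) \left(-47\right)} = \frac{2}{\left(-201 - 310\right) \left(-47\right)} = \frac{2}{\left(-511\right) \left(-47\right)} = \frac{2}{24017}$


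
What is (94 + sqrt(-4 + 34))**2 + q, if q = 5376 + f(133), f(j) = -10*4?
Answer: 14202 + 188*sqrt(30) ≈ 15232.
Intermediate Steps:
f(j) = -40
q = 5336 (q = 5376 - 40 = 5336)
(94 + sqrt(-4 + 34))**2 + q = (94 + sqrt(-4 + 34))**2 + 5336 = (94 + sqrt(30))**2 + 5336 = 5336 + (94 + sqrt(30))**2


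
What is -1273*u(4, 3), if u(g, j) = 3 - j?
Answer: 0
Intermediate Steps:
-1273*u(4, 3) = -1273*(3 - 1*3) = -1273*(3 - 3) = -1273*0 = 0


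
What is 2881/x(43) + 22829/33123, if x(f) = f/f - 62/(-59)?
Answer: 5632976726/4007883 ≈ 1405.5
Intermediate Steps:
x(f) = 121/59 (x(f) = 1 - 62*(-1/59) = 1 + 62/59 = 121/59)
2881/x(43) + 22829/33123 = 2881/(121/59) + 22829/33123 = 2881*(59/121) + 22829*(1/33123) = 169979/121 + 22829/33123 = 5632976726/4007883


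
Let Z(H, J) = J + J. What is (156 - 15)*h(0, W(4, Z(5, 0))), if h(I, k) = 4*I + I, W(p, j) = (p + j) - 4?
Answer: 0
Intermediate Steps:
Z(H, J) = 2*J
W(p, j) = -4 + j + p (W(p, j) = (j + p) - 4 = -4 + j + p)
h(I, k) = 5*I
(156 - 15)*h(0, W(4, Z(5, 0))) = (156 - 15)*(5*0) = 141*0 = 0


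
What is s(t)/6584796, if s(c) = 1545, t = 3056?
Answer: 515/2194932 ≈ 0.00023463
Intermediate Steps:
s(t)/6584796 = 1545/6584796 = 1545*(1/6584796) = 515/2194932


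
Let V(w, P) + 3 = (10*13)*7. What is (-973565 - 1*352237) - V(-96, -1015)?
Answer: -1326709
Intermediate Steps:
V(w, P) = 907 (V(w, P) = -3 + (10*13)*7 = -3 + 130*7 = -3 + 910 = 907)
(-973565 - 1*352237) - V(-96, -1015) = (-973565 - 1*352237) - 1*907 = (-973565 - 352237) - 907 = -1325802 - 907 = -1326709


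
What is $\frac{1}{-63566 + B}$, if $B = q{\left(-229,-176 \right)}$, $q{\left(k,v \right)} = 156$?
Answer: $- \frac{1}{63410} \approx -1.577 \cdot 10^{-5}$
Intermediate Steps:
$B = 156$
$\frac{1}{-63566 + B} = \frac{1}{-63566 + 156} = \frac{1}{-63410} = - \frac{1}{63410}$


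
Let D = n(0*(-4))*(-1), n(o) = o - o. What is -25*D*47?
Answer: 0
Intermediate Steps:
n(o) = 0
D = 0 (D = 0*(-1) = 0)
-25*D*47 = -25*0*47 = 0*47 = 0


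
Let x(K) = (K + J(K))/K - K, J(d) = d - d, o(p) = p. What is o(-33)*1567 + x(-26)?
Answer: -51684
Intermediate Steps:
J(d) = 0
x(K) = 1 - K (x(K) = (K + 0)/K - K = K/K - K = 1 - K)
o(-33)*1567 + x(-26) = -33*1567 + (1 - 1*(-26)) = -51711 + (1 + 26) = -51711 + 27 = -51684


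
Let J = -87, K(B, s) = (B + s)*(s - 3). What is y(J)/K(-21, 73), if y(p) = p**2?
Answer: 7569/3640 ≈ 2.0794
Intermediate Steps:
K(B, s) = (-3 + s)*(B + s) (K(B, s) = (B + s)*(-3 + s) = (-3 + s)*(B + s))
y(J)/K(-21, 73) = (-87)**2/(73**2 - 3*(-21) - 3*73 - 21*73) = 7569/(5329 + 63 - 219 - 1533) = 7569/3640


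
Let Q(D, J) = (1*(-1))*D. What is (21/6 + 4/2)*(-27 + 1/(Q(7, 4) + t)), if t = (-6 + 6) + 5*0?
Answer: -1045/7 ≈ -149.29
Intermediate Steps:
Q(D, J) = -D
t = 0 (t = 0 + 0 = 0)
(21/6 + 4/2)*(-27 + 1/(Q(7, 4) + t)) = (21/6 + 4/2)*(-27 + 1/(-1*7 + 0)) = (21*(⅙) + 4*(½))*(-27 + 1/(-7 + 0)) = (7/2 + 2)*(-27 + 1/(-7)) = 11*(-27 - ⅐)/2 = (11/2)*(-190/7) = -1045/7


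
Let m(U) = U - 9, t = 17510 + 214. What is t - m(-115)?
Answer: 17848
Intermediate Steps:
t = 17724
m(U) = -9 + U
t - m(-115) = 17724 - (-9 - 115) = 17724 - 1*(-124) = 17724 + 124 = 17848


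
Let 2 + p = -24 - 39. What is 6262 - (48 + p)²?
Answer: 5973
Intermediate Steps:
p = -65 (p = -2 + (-24 - 39) = -2 - 63 = -65)
6262 - (48 + p)² = 6262 - (48 - 65)² = 6262 - 1*(-17)² = 6262 - 1*289 = 6262 - 289 = 5973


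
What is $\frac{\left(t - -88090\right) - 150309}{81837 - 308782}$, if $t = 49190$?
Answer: $\frac{13029}{226945} \approx 0.05741$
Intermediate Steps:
$\frac{\left(t - -88090\right) - 150309}{81837 - 308782} = \frac{\left(49190 - -88090\right) - 150309}{81837 - 308782} = \frac{\left(49190 + 88090\right) - 150309}{-226945} = \left(137280 - 150309\right) \left(- \frac{1}{226945}\right) = \left(-13029\right) \left(- \frac{1}{226945}\right) = \frac{13029}{226945}$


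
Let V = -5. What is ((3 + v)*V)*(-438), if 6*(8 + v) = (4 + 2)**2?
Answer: 2190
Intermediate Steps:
v = -2 (v = -8 + (4 + 2)**2/6 = -8 + (1/6)*6**2 = -8 + (1/6)*36 = -8 + 6 = -2)
((3 + v)*V)*(-438) = ((3 - 2)*(-5))*(-438) = (1*(-5))*(-438) = -5*(-438) = 2190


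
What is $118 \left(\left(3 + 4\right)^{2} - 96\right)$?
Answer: $-5546$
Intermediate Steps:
$118 \left(\left(3 + 4\right)^{2} - 96\right) = 118 \left(7^{2} - 96\right) = 118 \left(49 - 96\right) = 118 \left(-47\right) = -5546$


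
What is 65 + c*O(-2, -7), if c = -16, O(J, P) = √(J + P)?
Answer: 65 - 48*I ≈ 65.0 - 48.0*I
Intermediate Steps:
65 + c*O(-2, -7) = 65 - 16*√(-2 - 7) = 65 - 48*I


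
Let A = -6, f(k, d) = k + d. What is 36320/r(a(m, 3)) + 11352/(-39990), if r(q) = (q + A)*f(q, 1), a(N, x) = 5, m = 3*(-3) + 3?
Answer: -2814932/465 ≈ -6053.6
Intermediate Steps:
f(k, d) = d + k
m = -6 (m = -9 + 3 = -6)
r(q) = (1 + q)*(-6 + q) (r(q) = (q - 6)*(1 + q) = (-6 + q)*(1 + q) = (1 + q)*(-6 + q))
36320/r(a(m, 3)) + 11352/(-39990) = 36320/(((1 + 5)*(-6 + 5))) + 11352/(-39990) = 36320/((6*(-1))) + 11352*(-1/39990) = 36320/(-6) - 44/155 = 36320*(-1/6) - 44/155 = -18160/3 - 44/155 = -2814932/465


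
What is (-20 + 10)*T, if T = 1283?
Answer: -12830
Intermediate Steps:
(-20 + 10)*T = (-20 + 10)*1283 = -10*1283 = -12830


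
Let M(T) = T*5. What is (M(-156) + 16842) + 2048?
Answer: 18110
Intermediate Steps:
M(T) = 5*T
(M(-156) + 16842) + 2048 = (5*(-156) + 16842) + 2048 = (-780 + 16842) + 2048 = 16062 + 2048 = 18110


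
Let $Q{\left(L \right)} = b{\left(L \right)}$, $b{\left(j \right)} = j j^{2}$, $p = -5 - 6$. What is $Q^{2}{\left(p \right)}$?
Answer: $1771561$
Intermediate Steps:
$p = -11$
$b{\left(j \right)} = j^{3}$
$Q{\left(L \right)} = L^{3}$
$Q^{2}{\left(p \right)} = \left(\left(-11\right)^{3}\right)^{2} = \left(-1331\right)^{2} = 1771561$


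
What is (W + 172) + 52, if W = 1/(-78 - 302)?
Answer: 85119/380 ≈ 224.00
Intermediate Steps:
W = -1/380 (W = 1/(-380) = -1/380 ≈ -0.0026316)
(W + 172) + 52 = (-1/380 + 172) + 52 = 65359/380 + 52 = 85119/380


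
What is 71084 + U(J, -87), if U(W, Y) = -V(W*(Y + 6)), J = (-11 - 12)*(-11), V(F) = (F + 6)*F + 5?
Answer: -419769012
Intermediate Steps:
V(F) = 5 + F*(6 + F) (V(F) = (6 + F)*F + 5 = F*(6 + F) + 5 = 5 + F*(6 + F))
J = 253 (J = -23*(-11) = 253)
U(W, Y) = -5 - W**2*(6 + Y)**2 - 6*W*(6 + Y) (U(W, Y) = -(5 + (W*(Y + 6))**2 + 6*(W*(Y + 6))) = -(5 + (W*(6 + Y))**2 + 6*(W*(6 + Y))) = -(5 + W**2*(6 + Y)**2 + 6*W*(6 + Y)) = -5 - W**2*(6 + Y)**2 - 6*W*(6 + Y))
71084 + U(J, -87) = 71084 + (-5 - 1*253**2*(6 - 87)**2 - 6*253*(6 - 87)) = 71084 + (-5 - 1*64009*(-81)**2 - 6*253*(-81)) = 71084 + (-5 - 1*64009*6561 + 122958) = 71084 + (-5 - 419963049 + 122958) = 71084 - 419840096 = -419769012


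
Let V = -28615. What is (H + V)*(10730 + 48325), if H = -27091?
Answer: -3289717830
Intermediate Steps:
(H + V)*(10730 + 48325) = (-27091 - 28615)*(10730 + 48325) = -55706*59055 = -3289717830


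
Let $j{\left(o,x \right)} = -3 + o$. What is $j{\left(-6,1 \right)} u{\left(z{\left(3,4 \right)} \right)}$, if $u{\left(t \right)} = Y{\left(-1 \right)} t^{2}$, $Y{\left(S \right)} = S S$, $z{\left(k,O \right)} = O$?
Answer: $-144$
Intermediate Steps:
$Y{\left(S \right)} = S^{2}$
$u{\left(t \right)} = t^{2}$ ($u{\left(t \right)} = \left(-1\right)^{2} t^{2} = 1 t^{2} = t^{2}$)
$j{\left(-6,1 \right)} u{\left(z{\left(3,4 \right)} \right)} = \left(-3 - 6\right) 4^{2} = \left(-9\right) 16 = -144$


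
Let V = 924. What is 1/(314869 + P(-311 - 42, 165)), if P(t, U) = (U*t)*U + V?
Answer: -1/9294632 ≈ -1.0759e-7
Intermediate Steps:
P(t, U) = 924 + t*U**2 (P(t, U) = (U*t)*U + 924 = t*U**2 + 924 = 924 + t*U**2)
1/(314869 + P(-311 - 42, 165)) = 1/(314869 + (924 + (-311 - 42)*165**2)) = 1/(314869 + (924 - 353*27225)) = 1/(314869 + (924 - 9610425)) = 1/(314869 - 9609501) = 1/(-9294632) = -1/9294632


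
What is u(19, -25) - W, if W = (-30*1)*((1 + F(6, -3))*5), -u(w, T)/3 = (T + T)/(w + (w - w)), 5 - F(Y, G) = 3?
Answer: 8700/19 ≈ 457.89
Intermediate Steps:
F(Y, G) = 2 (F(Y, G) = 5 - 1*3 = 5 - 3 = 2)
u(w, T) = -6*T/w (u(w, T) = -3*(T + T)/(w + (w - w)) = -3*2*T/(w + 0) = -3*2*T/w = -6*T/w)
W = -450 (W = (-30*1)*((1 + 2)*5) = -90*5 = -30*15 = -450)
u(19, -25) - W = -6*(-25)/19 - 1*(-450) = -6*(-25)*1/19 + 450 = 150/19 + 450 = 8700/19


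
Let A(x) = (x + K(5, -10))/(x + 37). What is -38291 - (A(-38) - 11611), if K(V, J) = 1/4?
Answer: -106871/4 ≈ -26718.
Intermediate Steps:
K(V, J) = ¼
A(x) = (¼ + x)/(37 + x) (A(x) = (x + ¼)/(x + 37) = (¼ + x)/(37 + x))
-38291 - (A(-38) - 11611) = -38291 - ((¼ - 38)/(37 - 38) - 11611) = -38291 - (-151/4/(-1) - 11611) = -38291 - (-1*(-151/4) - 11611) = -38291 - (151/4 - 11611) = -38291 - 1*(-46293/4) = -38291 + 46293/4 = -106871/4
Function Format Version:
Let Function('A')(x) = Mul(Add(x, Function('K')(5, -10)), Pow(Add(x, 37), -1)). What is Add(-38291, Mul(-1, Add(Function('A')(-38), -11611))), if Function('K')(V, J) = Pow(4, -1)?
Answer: Rational(-106871, 4) ≈ -26718.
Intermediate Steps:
Function('K')(V, J) = Rational(1, 4)
Function('A')(x) = Mul(Pow(Add(37, x), -1), Add(Rational(1, 4), x)) (Function('A')(x) = Mul(Add(x, Rational(1, 4)), Pow(Add(x, 37), -1)) = Mul(Add(Rational(1, 4), x), Pow(Add(37, x), -1)) = Mul(Pow(Add(37, x), -1), Add(Rational(1, 4), x)))
Add(-38291, Mul(-1, Add(Function('A')(-38), -11611))) = Add(-38291, Mul(-1, Add(Mul(Pow(Add(37, -38), -1), Add(Rational(1, 4), -38)), -11611))) = Add(-38291, Mul(-1, Add(Mul(Pow(-1, -1), Rational(-151, 4)), -11611))) = Add(-38291, Mul(-1, Add(Mul(-1, Rational(-151, 4)), -11611))) = Add(-38291, Mul(-1, Add(Rational(151, 4), -11611))) = Add(-38291, Mul(-1, Rational(-46293, 4))) = Add(-38291, Rational(46293, 4)) = Rational(-106871, 4)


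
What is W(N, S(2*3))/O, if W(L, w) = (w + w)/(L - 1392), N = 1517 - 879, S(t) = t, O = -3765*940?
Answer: 1/222373450 ≈ 4.4969e-9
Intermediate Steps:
O = -3539100
N = 638
W(L, w) = 2*w/(-1392 + L) (W(L, w) = (2*w)/(-1392 + L) = 2*w/(-1392 + L))
W(N, S(2*3))/O = (2*(2*3)/(-1392 + 638))/(-3539100) = (2*6/(-754))*(-1/3539100) = (2*6*(-1/754))*(-1/3539100) = -6/377*(-1/3539100) = 1/222373450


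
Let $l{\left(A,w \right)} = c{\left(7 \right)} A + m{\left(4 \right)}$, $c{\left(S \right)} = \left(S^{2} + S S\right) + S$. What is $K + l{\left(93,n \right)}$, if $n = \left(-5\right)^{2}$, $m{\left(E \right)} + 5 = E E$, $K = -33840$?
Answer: $-24064$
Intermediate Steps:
$m{\left(E \right)} = -5 + E^{2}$ ($m{\left(E \right)} = -5 + E E = -5 + E^{2}$)
$n = 25$
$c{\left(S \right)} = S + 2 S^{2}$ ($c{\left(S \right)} = \left(S^{2} + S^{2}\right) + S = 2 S^{2} + S = S + 2 S^{2}$)
$l{\left(A,w \right)} = 11 + 105 A$ ($l{\left(A,w \right)} = 7 \left(1 + 2 \cdot 7\right) A - \left(5 - 4^{2}\right) = 7 \left(1 + 14\right) A + \left(-5 + 16\right) = 7 \cdot 15 A + 11 = 105 A + 11 = 11 + 105 A$)
$K + l{\left(93,n \right)} = -33840 + \left(11 + 105 \cdot 93\right) = -33840 + \left(11 + 9765\right) = -33840 + 9776 = -24064$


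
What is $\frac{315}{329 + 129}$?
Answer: $\frac{315}{458} \approx 0.68777$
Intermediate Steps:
$\frac{315}{329 + 129} = \frac{315}{458}$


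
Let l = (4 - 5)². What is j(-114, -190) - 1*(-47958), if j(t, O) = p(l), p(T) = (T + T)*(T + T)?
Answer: 47962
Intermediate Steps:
l = 1 (l = (-1)² = 1)
p(T) = 4*T² (p(T) = (2*T)*(2*T) = 4*T²)
j(t, O) = 4 (j(t, O) = 4*1² = 4*1 = 4)
j(-114, -190) - 1*(-47958) = 4 - 1*(-47958) = 4 + 47958 = 47962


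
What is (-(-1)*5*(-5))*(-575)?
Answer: 14375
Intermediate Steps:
(-(-1)*5*(-5))*(-575) = (-1*(-5)*(-5))*(-575) = (5*(-5))*(-575) = -25*(-575) = 14375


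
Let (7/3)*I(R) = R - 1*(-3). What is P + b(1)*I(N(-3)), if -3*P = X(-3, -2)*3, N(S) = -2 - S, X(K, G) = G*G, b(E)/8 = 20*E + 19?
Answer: 3716/7 ≈ 530.86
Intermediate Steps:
b(E) = 152 + 160*E (b(E) = 8*(20*E + 19) = 8*(19 + 20*E) = 152 + 160*E)
X(K, G) = G**2
P = -4 (P = -(-2)**2*3/3 = -4*3/3 = -1/3*12 = -4)
I(R) = 9/7 + 3*R/7 (I(R) = 3*(R - 1*(-3))/7 = 3*(R + 3)/7 = 3*(3 + R)/7 = 9/7 + 3*R/7)
P + b(1)*I(N(-3)) = -4 + (152 + 160*1)*(9/7 + 3*(-2 - 1*(-3))/7) = -4 + (152 + 160)*(9/7 + 3*(-2 + 3)/7) = -4 + 312*(9/7 + (3/7)*1) = -4 + 312*(9/7 + 3/7) = -4 + 312*(12/7) = -4 + 3744/7 = 3716/7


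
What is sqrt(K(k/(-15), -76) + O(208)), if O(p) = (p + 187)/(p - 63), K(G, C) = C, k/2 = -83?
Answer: 5*I*sqrt(2465)/29 ≈ 8.5601*I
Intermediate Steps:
k = -166 (k = 2*(-83) = -166)
O(p) = (187 + p)/(-63 + p)
sqrt(K(k/(-15), -76) + O(208)) = sqrt(-76 + (187 + 208)/(-63 + 208)) = sqrt(-76 + 395/145) = sqrt(-76 + (1/145)*395) = sqrt(-76 + 79/29) = sqrt(-2125/29) = 5*I*sqrt(2465)/29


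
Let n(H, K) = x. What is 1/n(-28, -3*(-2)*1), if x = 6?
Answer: 1/6 ≈ 0.16667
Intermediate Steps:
n(H, K) = 6
1/n(-28, -3*(-2)*1) = 1/6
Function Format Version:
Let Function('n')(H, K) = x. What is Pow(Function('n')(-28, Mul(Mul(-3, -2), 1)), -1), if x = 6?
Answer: Rational(1, 6) ≈ 0.16667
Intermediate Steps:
Function('n')(H, K) = 6
Pow(Function('n')(-28, Mul(Mul(-3, -2), 1)), -1) = Pow(6, -1) = Rational(1, 6)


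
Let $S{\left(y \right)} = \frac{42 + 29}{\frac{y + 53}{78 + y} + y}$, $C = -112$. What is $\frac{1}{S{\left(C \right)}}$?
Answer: $- \frac{3749}{2414} \approx -1.553$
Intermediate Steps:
$S{\left(y \right)} = \frac{71}{y + \frac{53 + y}{78 + y}}$ ($S{\left(y \right)} = \frac{71}{\frac{53 + y}{78 + y} + y} = \frac{71}{y + \frac{53 + y}{78 + y}}$)
$\frac{1}{S{\left(C \right)}} = \frac{1}{71 \frac{1}{53 + \left(-112\right)^{2} + 79 \left(-112\right)} \left(78 - 112\right)} = \frac{1}{71 \frac{1}{53 + 12544 - 8848} \left(-34\right)} = \frac{1}{71 \cdot \frac{1}{3749} \left(-34\right)} = \frac{1}{- \frac{2414}{3749}} = - \frac{3749}{2414}$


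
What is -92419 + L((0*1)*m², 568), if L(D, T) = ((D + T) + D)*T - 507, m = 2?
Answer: 229698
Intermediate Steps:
L(D, T) = -507 + T*(T + 2*D) (L(D, T) = (T + 2*D)*T - 507 = T*(T + 2*D) - 507 = -507 + T*(T + 2*D))
-92419 + L((0*1)*m², 568) = -92419 + (-507 + 568² + 2*((0*1)*2²)*568) = -92419 + (-507 + 322624 + 2*(0*4)*568) = -92419 + (-507 + 322624 + 2*0*568) = -92419 + (-507 + 322624 + 0) = -92419 + 322117 = 229698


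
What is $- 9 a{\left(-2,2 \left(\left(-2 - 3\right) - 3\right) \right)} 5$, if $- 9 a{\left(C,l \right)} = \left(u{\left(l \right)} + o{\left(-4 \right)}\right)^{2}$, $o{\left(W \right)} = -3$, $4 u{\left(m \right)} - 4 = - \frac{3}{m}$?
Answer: $\frac{78125}{4096} \approx 19.073$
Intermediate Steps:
$u{\left(m \right)} = 1 - \frac{3}{4 m}$ ($u{\left(m \right)} = 1 + \frac{\left(-3\right) \frac{1}{m}}{4} = 1 - \frac{3}{4 m}$)
$a{\left(C,l \right)} = - \frac{\left(-3 + \frac{- \frac{3}{4} + l}{l}\right)^{2}}{9}$ ($a{\left(C,l \right)} = - \frac{\left(\frac{- \frac{3}{4} + l}{l} - 3\right)^{2}}{9} = - \frac{\left(-3 + \frac{- \frac{3}{4} + l}{l}\right)^{2}}{9}$)
$- 9 a{\left(-2,2 \left(\left(-2 - 3\right) - 3\right) \right)} 5 = - 9 \left(- \frac{\left(3 + 8 \cdot 2 \left(\left(-2 - 3\right) - 3\right)\right)^{2}}{144 \cdot 4 \left(\left(-2 - 3\right) - 3\right)^{2}}\right) 5 = - 9 \left(- \frac{\left(3 + 8 \cdot 2 \left(-5 - 3\right)\right)^{2}}{144 \cdot 4 \left(-5 - 3\right)^{2}}\right) 5 = - 9 \left(- \frac{\left(3 + 8 \cdot 2 \left(-8\right)\right)^{2}}{144 \cdot 256}\right) 5 = - 9 \left(- \frac{\left(3 + 8 \left(-16\right)\right)^{2}}{144 \cdot 256}\right) 5 = - 9 \left(\left(- \frac{1}{144}\right) \frac{1}{256} \left(3 - 128\right)^{2}\right) 5 = - 9 \left(\left(- \frac{1}{144}\right) \frac{1}{256} \left(-125\right)^{2}\right) 5 = - 9 \left(\left(- \frac{1}{144}\right) \frac{1}{256} \cdot 15625\right) 5 = \left(-9\right) \left(- \frac{15625}{36864}\right) 5 = \frac{15625}{4096} \cdot 5 = \frac{78125}{4096}$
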